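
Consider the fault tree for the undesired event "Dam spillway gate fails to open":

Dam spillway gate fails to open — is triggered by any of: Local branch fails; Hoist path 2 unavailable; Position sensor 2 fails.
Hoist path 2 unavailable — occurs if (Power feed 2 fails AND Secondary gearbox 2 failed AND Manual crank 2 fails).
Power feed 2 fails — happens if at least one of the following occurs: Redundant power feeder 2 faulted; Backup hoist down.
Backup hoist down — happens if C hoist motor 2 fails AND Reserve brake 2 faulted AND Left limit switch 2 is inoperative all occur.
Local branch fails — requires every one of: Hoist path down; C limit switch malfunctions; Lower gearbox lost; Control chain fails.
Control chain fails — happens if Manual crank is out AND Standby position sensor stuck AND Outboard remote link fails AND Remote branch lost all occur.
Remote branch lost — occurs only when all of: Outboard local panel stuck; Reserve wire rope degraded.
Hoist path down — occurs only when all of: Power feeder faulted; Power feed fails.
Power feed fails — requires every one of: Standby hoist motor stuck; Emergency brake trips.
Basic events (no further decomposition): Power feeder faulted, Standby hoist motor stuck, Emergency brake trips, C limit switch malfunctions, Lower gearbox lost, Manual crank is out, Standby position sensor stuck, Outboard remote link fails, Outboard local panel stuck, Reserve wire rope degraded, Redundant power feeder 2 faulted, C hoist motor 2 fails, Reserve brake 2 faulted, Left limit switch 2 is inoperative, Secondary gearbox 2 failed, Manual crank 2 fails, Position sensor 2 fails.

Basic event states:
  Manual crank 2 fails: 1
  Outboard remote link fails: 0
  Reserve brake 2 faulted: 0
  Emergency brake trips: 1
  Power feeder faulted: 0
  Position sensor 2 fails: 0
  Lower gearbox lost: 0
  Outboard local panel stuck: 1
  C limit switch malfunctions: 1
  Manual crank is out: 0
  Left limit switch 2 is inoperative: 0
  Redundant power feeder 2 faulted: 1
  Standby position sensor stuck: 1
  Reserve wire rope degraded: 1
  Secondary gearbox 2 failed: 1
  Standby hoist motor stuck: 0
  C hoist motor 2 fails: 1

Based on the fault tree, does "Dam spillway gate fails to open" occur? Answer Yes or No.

Yes

Power feed fails [AND]: Standby hoist motor stuck=not, Emergency brake trips=occurs → not all inputs occur → does not occur.
Hoist path down [AND]: Power feeder faulted=not, Power feed fails=not → not all inputs occur → does not occur.
Remote branch lost [AND]: Outboard local panel stuck=occurs, Reserve wire rope degraded=occurs → all inputs occur → occurs.
Control chain fails [AND]: Manual crank is out=not, Standby position sensor stuck=occurs, Outboard remote link fails=not, Remote branch lost=occurs → not all inputs occur → does not occur.
Local branch fails [AND]: Hoist path down=not, C limit switch malfunctions=occurs, Lower gearbox lost=not, Control chain fails=not → not all inputs occur → does not occur.
Backup hoist down [AND]: C hoist motor 2 fails=occurs, Reserve brake 2 faulted=not, Left limit switch 2 is inoperative=not → not all inputs occur → does not occur.
Power feed 2 fails [OR]: Redundant power feeder 2 faulted=occurs, Backup hoist down=not → at least one input occurs → occurs.
Hoist path 2 unavailable [AND]: Power feed 2 fails=occurs, Secondary gearbox 2 failed=occurs, Manual crank 2 fails=occurs → all inputs occur → occurs.
Dam spillway gate fails to open [OR]: Local branch fails=not, Hoist path 2 unavailable=occurs, Position sensor 2 fails=not → at least one input occurs → occurs.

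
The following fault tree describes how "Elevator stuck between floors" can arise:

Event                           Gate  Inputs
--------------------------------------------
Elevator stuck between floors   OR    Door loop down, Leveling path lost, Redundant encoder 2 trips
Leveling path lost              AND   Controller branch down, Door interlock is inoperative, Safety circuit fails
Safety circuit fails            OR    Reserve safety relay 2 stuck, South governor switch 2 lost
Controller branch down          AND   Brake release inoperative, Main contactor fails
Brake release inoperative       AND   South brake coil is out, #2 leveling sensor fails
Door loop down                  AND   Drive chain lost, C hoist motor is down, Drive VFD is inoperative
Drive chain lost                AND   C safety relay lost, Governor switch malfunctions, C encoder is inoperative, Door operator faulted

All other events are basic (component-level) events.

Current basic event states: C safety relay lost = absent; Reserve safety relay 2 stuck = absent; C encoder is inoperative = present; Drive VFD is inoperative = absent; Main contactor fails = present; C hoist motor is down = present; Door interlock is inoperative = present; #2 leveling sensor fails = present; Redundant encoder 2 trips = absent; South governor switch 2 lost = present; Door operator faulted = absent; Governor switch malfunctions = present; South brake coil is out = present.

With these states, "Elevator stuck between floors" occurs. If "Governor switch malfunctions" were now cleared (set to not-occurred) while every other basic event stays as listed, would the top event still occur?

Yes

Counterfactual: set "Governor switch malfunctions" to not occurred.
Drive chain lost [AND]: C safety relay lost=not, Governor switch malfunctions=not, C encoder is inoperative=occurs, Door operator faulted=not → not all inputs occur → does not occur.
Door loop down [AND]: Drive chain lost=not, C hoist motor is down=occurs, Drive VFD is inoperative=not → not all inputs occur → does not occur.
Brake release inoperative [AND]: South brake coil is out=occurs, #2 leveling sensor fails=occurs → all inputs occur → occurs.
Controller branch down [AND]: Brake release inoperative=occurs, Main contactor fails=occurs → all inputs occur → occurs.
Safety circuit fails [OR]: Reserve safety relay 2 stuck=not, South governor switch 2 lost=occurs → at least one input occurs → occurs.
Leveling path lost [AND]: Controller branch down=occurs, Door interlock is inoperative=occurs, Safety circuit fails=occurs → all inputs occur → occurs.
Elevator stuck between floors [OR]: Door loop down=not, Leveling path lost=occurs, Redundant encoder 2 trips=not → at least one input occurs → occurs.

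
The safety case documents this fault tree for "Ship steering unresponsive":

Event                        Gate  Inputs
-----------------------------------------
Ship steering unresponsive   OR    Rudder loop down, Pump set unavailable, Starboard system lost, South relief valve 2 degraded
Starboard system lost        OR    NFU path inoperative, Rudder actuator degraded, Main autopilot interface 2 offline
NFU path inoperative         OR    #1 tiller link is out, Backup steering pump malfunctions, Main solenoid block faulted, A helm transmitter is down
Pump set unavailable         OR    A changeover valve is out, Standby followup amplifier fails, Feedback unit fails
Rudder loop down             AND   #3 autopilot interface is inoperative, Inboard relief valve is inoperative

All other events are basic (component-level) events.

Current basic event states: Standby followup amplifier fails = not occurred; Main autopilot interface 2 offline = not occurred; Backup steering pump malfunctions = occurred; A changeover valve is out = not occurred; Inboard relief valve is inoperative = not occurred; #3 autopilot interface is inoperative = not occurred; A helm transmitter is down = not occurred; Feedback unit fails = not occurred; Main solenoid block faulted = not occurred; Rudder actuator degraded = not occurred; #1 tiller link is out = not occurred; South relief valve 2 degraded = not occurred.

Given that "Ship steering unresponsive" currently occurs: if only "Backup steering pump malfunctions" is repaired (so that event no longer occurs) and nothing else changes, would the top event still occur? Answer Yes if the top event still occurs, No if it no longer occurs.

No

Counterfactual: set "Backup steering pump malfunctions" to not occurred.
Rudder loop down [AND]: #3 autopilot interface is inoperative=not, Inboard relief valve is inoperative=not → not all inputs occur → does not occur.
Pump set unavailable [OR]: A changeover valve is out=not, Standby followup amplifier fails=not, Feedback unit fails=not → no input occurs → does not occur.
NFU path inoperative [OR]: #1 tiller link is out=not, Backup steering pump malfunctions=not, Main solenoid block faulted=not, A helm transmitter is down=not → no input occurs → does not occur.
Starboard system lost [OR]: NFU path inoperative=not, Rudder actuator degraded=not, Main autopilot interface 2 offline=not → no input occurs → does not occur.
Ship steering unresponsive [OR]: Rudder loop down=not, Pump set unavailable=not, Starboard system lost=not, South relief valve 2 degraded=not → no input occurs → does not occur.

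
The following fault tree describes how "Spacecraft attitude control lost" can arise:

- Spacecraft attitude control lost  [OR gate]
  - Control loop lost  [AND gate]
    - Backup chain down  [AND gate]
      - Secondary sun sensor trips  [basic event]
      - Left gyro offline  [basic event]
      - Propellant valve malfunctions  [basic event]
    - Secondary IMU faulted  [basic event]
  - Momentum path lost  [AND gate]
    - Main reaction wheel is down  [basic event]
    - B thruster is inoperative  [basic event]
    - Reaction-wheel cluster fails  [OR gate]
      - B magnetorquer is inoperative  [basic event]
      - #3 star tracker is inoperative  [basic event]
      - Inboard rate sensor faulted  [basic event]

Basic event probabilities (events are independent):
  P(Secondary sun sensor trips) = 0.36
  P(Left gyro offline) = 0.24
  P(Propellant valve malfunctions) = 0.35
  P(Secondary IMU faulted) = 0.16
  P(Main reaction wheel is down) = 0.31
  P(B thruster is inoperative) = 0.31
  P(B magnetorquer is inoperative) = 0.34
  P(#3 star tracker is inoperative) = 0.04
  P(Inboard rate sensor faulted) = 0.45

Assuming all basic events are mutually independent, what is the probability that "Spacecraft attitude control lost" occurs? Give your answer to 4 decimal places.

P(Backup chain down) [AND] = 0.36 × 0.24 × 0.35 = 0.030240
P(Control loop lost) [AND] = 0.030240 × 0.16 = 0.004838
P(Reaction-wheel cluster fails) [OR] = 1 − (1−0.34) × (1−0.04) × (1−0.45) = 0.651520
P(Momentum path lost) [AND] = 0.31 × 0.31 × 0.651520 = 0.062611
P(Spacecraft attitude control lost) [OR] = 1 − (1−0.004838) × (1−0.062611) = 0.067146
Rounded to 4 decimal places: P(Spacecraft attitude control lost) ≈ 0.0671.

0.0671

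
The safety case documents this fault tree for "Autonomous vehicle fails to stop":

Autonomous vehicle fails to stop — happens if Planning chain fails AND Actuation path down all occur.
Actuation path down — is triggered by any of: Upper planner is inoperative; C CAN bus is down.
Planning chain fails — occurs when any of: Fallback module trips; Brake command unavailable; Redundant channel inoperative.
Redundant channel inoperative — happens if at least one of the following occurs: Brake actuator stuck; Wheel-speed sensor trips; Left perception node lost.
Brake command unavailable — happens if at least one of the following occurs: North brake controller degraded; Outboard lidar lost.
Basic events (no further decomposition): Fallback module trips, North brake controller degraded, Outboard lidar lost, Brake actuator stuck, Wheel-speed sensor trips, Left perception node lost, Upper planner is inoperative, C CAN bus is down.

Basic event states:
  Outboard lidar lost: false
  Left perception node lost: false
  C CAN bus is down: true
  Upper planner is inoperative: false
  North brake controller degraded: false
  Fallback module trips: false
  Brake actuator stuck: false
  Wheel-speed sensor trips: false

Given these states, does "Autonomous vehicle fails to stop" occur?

Brake command unavailable [OR]: North brake controller degraded=not, Outboard lidar lost=not → no input occurs → does not occur.
Redundant channel inoperative [OR]: Brake actuator stuck=not, Wheel-speed sensor trips=not, Left perception node lost=not → no input occurs → does not occur.
Planning chain fails [OR]: Fallback module trips=not, Brake command unavailable=not, Redundant channel inoperative=not → no input occurs → does not occur.
Actuation path down [OR]: Upper planner is inoperative=not, C CAN bus is down=occurs → at least one input occurs → occurs.
Autonomous vehicle fails to stop [AND]: Planning chain fails=not, Actuation path down=occurs → not all inputs occur → does not occur.

No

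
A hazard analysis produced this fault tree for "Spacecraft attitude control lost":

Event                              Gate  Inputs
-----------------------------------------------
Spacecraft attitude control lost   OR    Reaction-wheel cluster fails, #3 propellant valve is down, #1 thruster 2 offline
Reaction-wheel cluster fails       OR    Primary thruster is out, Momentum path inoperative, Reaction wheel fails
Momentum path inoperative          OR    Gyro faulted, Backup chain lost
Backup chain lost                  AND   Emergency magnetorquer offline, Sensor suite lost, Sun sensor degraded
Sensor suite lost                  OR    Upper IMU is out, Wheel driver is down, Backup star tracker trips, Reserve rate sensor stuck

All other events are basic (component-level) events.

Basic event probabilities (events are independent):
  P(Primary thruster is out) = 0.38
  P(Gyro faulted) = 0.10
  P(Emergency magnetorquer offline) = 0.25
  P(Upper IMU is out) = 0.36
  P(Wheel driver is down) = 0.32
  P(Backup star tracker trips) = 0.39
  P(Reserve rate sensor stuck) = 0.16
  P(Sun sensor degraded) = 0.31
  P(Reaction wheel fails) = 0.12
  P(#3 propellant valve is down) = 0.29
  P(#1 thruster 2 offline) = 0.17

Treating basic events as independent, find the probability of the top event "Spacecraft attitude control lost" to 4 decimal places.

0.7281

P(Sensor suite lost) [OR] = 1 − (1−0.36) × (1−0.32) × (1−0.39) × (1−0.16) = 0.777004
P(Backup chain lost) [AND] = 0.25 × 0.777004 × 0.31 = 0.060218
P(Momentum path inoperative) [OR] = 1 − (1−0.10) × (1−0.060218) = 0.154196
P(Reaction-wheel cluster fails) [OR] = 1 − (1−0.38) × (1−0.154196) × (1−0.12) = 0.538529
P(Spacecraft attitude control lost) [OR] = 1 − (1−0.538529) × (1−0.29) × (1−0.17) = 0.728055
Rounded to 4 decimal places: P(Spacecraft attitude control lost) ≈ 0.7281.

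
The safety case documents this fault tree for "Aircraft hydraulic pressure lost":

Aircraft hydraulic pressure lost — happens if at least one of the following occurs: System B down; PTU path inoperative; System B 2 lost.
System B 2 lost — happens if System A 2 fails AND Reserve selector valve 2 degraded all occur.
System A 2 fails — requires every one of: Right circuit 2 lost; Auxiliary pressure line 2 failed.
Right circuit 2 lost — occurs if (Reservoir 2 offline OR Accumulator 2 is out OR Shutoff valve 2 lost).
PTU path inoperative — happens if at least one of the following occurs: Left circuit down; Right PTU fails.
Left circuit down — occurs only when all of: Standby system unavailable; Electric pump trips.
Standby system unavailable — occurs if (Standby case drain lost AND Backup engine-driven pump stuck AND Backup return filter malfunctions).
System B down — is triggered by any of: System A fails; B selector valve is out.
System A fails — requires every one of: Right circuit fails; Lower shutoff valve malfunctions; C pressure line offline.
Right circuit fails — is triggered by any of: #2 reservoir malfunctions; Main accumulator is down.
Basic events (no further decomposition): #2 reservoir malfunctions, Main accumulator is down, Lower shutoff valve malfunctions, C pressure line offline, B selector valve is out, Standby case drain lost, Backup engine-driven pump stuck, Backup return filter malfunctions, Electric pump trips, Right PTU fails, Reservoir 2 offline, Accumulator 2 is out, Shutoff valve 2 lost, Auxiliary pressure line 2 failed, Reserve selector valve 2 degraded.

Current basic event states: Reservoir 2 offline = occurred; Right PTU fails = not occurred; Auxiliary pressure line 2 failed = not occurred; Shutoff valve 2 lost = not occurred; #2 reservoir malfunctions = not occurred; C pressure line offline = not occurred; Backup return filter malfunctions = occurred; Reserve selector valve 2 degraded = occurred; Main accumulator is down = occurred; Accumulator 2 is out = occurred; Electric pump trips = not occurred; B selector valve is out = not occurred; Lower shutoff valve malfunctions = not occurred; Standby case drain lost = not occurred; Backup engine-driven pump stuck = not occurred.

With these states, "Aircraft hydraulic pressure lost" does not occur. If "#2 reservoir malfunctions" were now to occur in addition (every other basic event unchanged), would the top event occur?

No

Counterfactual: set "#2 reservoir malfunctions" to occurred.
Right circuit fails [OR]: #2 reservoir malfunctions=occurs, Main accumulator is down=occurs → at least one input occurs → occurs.
System A fails [AND]: Right circuit fails=occurs, Lower shutoff valve malfunctions=not, C pressure line offline=not → not all inputs occur → does not occur.
System B down [OR]: System A fails=not, B selector valve is out=not → no input occurs → does not occur.
Standby system unavailable [AND]: Standby case drain lost=not, Backup engine-driven pump stuck=not, Backup return filter malfunctions=occurs → not all inputs occur → does not occur.
Left circuit down [AND]: Standby system unavailable=not, Electric pump trips=not → not all inputs occur → does not occur.
PTU path inoperative [OR]: Left circuit down=not, Right PTU fails=not → no input occurs → does not occur.
Right circuit 2 lost [OR]: Reservoir 2 offline=occurs, Accumulator 2 is out=occurs, Shutoff valve 2 lost=not → at least one input occurs → occurs.
System A 2 fails [AND]: Right circuit 2 lost=occurs, Auxiliary pressure line 2 failed=not → not all inputs occur → does not occur.
System B 2 lost [AND]: System A 2 fails=not, Reserve selector valve 2 degraded=occurs → not all inputs occur → does not occur.
Aircraft hydraulic pressure lost [OR]: System B down=not, PTU path inoperative=not, System B 2 lost=not → no input occurs → does not occur.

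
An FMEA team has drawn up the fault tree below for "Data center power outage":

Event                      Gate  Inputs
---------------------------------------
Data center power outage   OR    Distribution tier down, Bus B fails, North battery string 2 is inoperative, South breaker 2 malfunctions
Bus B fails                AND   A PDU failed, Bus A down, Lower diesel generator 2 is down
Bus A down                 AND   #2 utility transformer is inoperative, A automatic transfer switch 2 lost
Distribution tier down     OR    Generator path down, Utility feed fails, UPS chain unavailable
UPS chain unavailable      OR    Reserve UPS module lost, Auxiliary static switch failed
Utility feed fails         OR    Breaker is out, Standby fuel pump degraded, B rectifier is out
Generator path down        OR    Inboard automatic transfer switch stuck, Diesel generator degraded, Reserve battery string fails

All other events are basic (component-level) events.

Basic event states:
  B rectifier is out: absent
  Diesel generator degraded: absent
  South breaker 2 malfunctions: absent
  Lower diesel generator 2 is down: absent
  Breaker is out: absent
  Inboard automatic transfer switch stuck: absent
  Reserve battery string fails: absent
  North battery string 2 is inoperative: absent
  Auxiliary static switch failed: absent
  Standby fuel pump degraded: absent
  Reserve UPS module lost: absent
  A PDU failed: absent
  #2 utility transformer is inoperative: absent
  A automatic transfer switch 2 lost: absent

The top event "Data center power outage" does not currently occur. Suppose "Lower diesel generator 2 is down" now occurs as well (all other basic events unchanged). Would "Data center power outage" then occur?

No

Counterfactual: set "Lower diesel generator 2 is down" to occurred.
Generator path down [OR]: Inboard automatic transfer switch stuck=not, Diesel generator degraded=not, Reserve battery string fails=not → no input occurs → does not occur.
Utility feed fails [OR]: Breaker is out=not, Standby fuel pump degraded=not, B rectifier is out=not → no input occurs → does not occur.
UPS chain unavailable [OR]: Reserve UPS module lost=not, Auxiliary static switch failed=not → no input occurs → does not occur.
Distribution tier down [OR]: Generator path down=not, Utility feed fails=not, UPS chain unavailable=not → no input occurs → does not occur.
Bus A down [AND]: #2 utility transformer is inoperative=not, A automatic transfer switch 2 lost=not → not all inputs occur → does not occur.
Bus B fails [AND]: A PDU failed=not, Bus A down=not, Lower diesel generator 2 is down=occurs → not all inputs occur → does not occur.
Data center power outage [OR]: Distribution tier down=not, Bus B fails=not, North battery string 2 is inoperative=not, South breaker 2 malfunctions=not → no input occurs → does not occur.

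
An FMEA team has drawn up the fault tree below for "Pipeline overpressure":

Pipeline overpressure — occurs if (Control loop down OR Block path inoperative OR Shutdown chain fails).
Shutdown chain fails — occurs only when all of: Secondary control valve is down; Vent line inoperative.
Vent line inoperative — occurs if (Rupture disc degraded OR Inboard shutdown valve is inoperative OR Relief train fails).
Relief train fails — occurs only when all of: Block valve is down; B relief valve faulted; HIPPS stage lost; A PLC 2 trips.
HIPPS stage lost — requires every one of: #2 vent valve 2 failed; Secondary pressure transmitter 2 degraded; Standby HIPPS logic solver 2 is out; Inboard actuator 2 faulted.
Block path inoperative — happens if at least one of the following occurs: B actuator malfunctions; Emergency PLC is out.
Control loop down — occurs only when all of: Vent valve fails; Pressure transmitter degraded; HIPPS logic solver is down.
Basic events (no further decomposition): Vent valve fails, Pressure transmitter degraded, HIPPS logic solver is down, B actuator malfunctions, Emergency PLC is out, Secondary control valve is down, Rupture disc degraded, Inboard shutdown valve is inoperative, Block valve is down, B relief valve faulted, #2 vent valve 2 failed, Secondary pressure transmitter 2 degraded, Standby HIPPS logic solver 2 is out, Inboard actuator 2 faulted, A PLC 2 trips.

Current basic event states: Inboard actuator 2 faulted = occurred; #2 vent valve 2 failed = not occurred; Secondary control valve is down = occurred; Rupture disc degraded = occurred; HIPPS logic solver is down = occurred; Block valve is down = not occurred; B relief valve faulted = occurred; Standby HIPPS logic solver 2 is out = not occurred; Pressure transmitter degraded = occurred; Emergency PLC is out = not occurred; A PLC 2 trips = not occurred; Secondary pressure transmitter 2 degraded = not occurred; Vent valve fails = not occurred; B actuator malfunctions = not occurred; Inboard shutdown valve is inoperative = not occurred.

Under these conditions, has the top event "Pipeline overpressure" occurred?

Control loop down [AND]: Vent valve fails=not, Pressure transmitter degraded=occurs, HIPPS logic solver is down=occurs → not all inputs occur → does not occur.
Block path inoperative [OR]: B actuator malfunctions=not, Emergency PLC is out=not → no input occurs → does not occur.
HIPPS stage lost [AND]: #2 vent valve 2 failed=not, Secondary pressure transmitter 2 degraded=not, Standby HIPPS logic solver 2 is out=not, Inboard actuator 2 faulted=occurs → not all inputs occur → does not occur.
Relief train fails [AND]: Block valve is down=not, B relief valve faulted=occurs, HIPPS stage lost=not, A PLC 2 trips=not → not all inputs occur → does not occur.
Vent line inoperative [OR]: Rupture disc degraded=occurs, Inboard shutdown valve is inoperative=not, Relief train fails=not → at least one input occurs → occurs.
Shutdown chain fails [AND]: Secondary control valve is down=occurs, Vent line inoperative=occurs → all inputs occur → occurs.
Pipeline overpressure [OR]: Control loop down=not, Block path inoperative=not, Shutdown chain fails=occurs → at least one input occurs → occurs.

Yes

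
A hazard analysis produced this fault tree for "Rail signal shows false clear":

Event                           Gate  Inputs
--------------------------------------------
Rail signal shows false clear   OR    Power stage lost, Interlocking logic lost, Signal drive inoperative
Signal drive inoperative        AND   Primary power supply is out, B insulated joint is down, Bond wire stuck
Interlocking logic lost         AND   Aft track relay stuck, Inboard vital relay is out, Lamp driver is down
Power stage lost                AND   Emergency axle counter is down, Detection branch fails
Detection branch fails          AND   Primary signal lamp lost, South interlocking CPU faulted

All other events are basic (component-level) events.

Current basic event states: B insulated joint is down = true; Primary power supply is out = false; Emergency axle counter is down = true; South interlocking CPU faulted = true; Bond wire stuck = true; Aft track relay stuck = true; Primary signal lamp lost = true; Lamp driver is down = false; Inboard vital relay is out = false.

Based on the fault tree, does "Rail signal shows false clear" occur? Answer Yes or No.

Detection branch fails [AND]: Primary signal lamp lost=occurs, South interlocking CPU faulted=occurs → all inputs occur → occurs.
Power stage lost [AND]: Emergency axle counter is down=occurs, Detection branch fails=occurs → all inputs occur → occurs.
Interlocking logic lost [AND]: Aft track relay stuck=occurs, Inboard vital relay is out=not, Lamp driver is down=not → not all inputs occur → does not occur.
Signal drive inoperative [AND]: Primary power supply is out=not, B insulated joint is down=occurs, Bond wire stuck=occurs → not all inputs occur → does not occur.
Rail signal shows false clear [OR]: Power stage lost=occurs, Interlocking logic lost=not, Signal drive inoperative=not → at least one input occurs → occurs.

Yes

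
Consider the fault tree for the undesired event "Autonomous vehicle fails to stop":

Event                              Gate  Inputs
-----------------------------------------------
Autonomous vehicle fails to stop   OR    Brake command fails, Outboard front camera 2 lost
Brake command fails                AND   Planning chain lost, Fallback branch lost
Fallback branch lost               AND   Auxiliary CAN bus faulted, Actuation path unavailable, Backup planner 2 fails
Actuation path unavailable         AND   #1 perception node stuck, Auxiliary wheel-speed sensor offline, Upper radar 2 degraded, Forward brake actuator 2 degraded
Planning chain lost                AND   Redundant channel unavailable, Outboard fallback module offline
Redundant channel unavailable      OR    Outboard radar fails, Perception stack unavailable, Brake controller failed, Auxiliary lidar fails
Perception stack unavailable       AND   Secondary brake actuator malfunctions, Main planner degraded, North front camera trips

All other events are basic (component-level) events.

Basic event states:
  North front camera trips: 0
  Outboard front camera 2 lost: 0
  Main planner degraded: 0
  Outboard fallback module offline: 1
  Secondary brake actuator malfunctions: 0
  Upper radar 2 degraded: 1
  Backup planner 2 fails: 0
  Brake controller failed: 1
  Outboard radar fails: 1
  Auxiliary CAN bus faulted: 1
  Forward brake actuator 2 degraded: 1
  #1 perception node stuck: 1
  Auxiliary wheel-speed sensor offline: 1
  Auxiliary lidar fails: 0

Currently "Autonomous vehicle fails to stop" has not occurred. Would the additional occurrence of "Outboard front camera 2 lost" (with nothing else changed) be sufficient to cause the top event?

Yes

Counterfactual: set "Outboard front camera 2 lost" to occurred.
Perception stack unavailable [AND]: Secondary brake actuator malfunctions=not, Main planner degraded=not, North front camera trips=not → not all inputs occur → does not occur.
Redundant channel unavailable [OR]: Outboard radar fails=occurs, Perception stack unavailable=not, Brake controller failed=occurs, Auxiliary lidar fails=not → at least one input occurs → occurs.
Planning chain lost [AND]: Redundant channel unavailable=occurs, Outboard fallback module offline=occurs → all inputs occur → occurs.
Actuation path unavailable [AND]: #1 perception node stuck=occurs, Auxiliary wheel-speed sensor offline=occurs, Upper radar 2 degraded=occurs, Forward brake actuator 2 degraded=occurs → all inputs occur → occurs.
Fallback branch lost [AND]: Auxiliary CAN bus faulted=occurs, Actuation path unavailable=occurs, Backup planner 2 fails=not → not all inputs occur → does not occur.
Brake command fails [AND]: Planning chain lost=occurs, Fallback branch lost=not → not all inputs occur → does not occur.
Autonomous vehicle fails to stop [OR]: Brake command fails=not, Outboard front camera 2 lost=occurs → at least one input occurs → occurs.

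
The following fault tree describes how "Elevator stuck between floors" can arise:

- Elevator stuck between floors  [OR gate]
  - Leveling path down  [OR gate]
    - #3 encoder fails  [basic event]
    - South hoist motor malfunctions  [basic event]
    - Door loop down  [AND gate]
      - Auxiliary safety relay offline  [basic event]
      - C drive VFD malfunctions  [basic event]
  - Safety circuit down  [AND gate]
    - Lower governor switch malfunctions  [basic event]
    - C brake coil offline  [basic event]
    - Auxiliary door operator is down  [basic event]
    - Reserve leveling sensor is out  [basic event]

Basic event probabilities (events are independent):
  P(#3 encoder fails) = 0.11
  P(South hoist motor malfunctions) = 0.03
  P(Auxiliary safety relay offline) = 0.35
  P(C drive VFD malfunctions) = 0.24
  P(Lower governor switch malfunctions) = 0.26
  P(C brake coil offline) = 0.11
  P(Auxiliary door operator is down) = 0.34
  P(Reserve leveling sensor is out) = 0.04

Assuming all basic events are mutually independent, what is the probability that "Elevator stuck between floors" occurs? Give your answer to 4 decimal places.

P(Door loop down) [AND] = 0.35 × 0.24 = 0.084000
P(Leveling path down) [OR] = 1 − (1−0.11) × (1−0.03) × (1−0.084000) = 0.209217
P(Safety circuit down) [AND] = 0.26 × 0.11 × 0.34 × 0.04 = 0.000389
P(Elevator stuck between floors) [OR] = 1 − (1−0.209217) × (1−0.000389) = 0.209525
Rounded to 4 decimal places: P(Elevator stuck between floors) ≈ 0.2095.

0.2095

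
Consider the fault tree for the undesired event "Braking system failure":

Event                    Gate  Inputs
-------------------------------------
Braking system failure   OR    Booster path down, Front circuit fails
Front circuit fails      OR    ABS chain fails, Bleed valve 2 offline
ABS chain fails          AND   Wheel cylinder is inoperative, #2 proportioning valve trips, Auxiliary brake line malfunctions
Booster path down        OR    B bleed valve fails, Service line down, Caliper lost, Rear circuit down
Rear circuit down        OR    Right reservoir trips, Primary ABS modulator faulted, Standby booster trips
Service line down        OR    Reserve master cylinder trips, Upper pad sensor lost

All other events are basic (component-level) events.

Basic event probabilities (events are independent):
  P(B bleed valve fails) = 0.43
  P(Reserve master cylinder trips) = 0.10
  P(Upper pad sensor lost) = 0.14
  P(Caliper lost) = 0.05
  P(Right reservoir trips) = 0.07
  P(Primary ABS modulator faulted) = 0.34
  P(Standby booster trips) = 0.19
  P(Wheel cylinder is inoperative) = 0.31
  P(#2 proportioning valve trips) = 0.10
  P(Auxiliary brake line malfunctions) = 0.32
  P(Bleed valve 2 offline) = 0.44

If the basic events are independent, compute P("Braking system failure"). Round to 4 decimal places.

P(Service line down) [OR] = 1 − (1−0.10) × (1−0.14) = 0.226000
P(Rear circuit down) [OR] = 1 − (1−0.07) × (1−0.34) × (1−0.19) = 0.502822
P(Booster path down) [OR] = 1 − (1−0.43) × (1−0.226000) × (1−0.05) × (1−0.502822) = 0.791622
P(ABS chain fails) [AND] = 0.31 × 0.10 × 0.32 = 0.009920
P(Front circuit fails) [OR] = 1 − (1−0.009920) × (1−0.44) = 0.445555
P(Braking system failure) [OR] = 1 − (1−0.791622) × (1−0.445555) = 0.884466
Rounded to 4 decimal places: P(Braking system failure) ≈ 0.8845.

0.8845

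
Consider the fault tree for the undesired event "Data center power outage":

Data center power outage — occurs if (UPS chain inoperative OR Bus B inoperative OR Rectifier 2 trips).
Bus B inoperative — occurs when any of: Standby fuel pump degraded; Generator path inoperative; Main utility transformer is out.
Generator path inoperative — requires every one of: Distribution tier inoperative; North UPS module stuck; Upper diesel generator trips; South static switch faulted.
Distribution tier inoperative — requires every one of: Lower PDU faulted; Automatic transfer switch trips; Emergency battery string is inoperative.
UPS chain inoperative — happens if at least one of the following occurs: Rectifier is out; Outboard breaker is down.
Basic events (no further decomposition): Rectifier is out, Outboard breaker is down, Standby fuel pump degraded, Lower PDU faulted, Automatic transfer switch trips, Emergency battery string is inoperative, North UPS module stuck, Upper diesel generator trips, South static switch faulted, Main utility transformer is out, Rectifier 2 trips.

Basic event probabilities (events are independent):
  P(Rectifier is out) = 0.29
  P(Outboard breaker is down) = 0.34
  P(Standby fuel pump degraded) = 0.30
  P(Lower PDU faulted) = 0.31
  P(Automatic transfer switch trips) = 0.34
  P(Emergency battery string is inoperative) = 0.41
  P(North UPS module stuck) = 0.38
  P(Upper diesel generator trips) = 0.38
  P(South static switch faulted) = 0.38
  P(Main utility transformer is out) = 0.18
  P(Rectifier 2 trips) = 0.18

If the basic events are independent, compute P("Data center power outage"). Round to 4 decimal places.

0.7800

P(UPS chain inoperative) [OR] = 1 − (1−0.29) × (1−0.34) = 0.531400
P(Distribution tier inoperative) [AND] = 0.31 × 0.34 × 0.41 = 0.043214
P(Generator path inoperative) [AND] = 0.043214 × 0.38 × 0.38 × 0.38 = 0.002371
P(Bus B inoperative) [OR] = 1 − (1−0.30) × (1−0.002371) × (1−0.18) = 0.427361
P(Data center power outage) [OR] = 1 − (1−0.531400) × (1−0.427361) × (1−0.18) = 0.779962
Rounded to 4 decimal places: P(Data center power outage) ≈ 0.7800.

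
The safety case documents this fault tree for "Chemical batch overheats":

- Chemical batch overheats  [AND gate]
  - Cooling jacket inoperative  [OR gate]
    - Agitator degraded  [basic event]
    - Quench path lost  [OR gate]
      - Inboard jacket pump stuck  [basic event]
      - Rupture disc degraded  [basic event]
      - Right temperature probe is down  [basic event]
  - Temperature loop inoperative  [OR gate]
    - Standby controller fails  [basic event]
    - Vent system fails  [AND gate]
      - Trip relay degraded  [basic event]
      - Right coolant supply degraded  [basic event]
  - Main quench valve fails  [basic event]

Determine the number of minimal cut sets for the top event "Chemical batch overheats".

Quench path lost [OR]: union of children's cut sets → 3 cut set(s).
Cooling jacket inoperative [OR]: union of children's cut sets → 4 cut set(s).
Vent system fails [AND]: one cut set from each child combined → 1 × 1 = 1 cut set(s).
Temperature loop inoperative [OR]: union of children's cut sets → 2 cut set(s).
Chemical batch overheats [AND]: one cut set from each child combined → 4 × 2 × 1 = 8 cut set(s).
Minimal cut sets: {Agitator degraded, Main quench valve fails, Standby controller fails}; {Agitator degraded, Main quench valve fails, Right coolant supply degraded, Trip relay degraded}; {Inboard jacket pump stuck, Main quench valve fails, Standby controller fails}; {Inboard jacket pump stuck, Main quench valve fails, Right coolant supply degraded, Trip relay degraded}; {Main quench valve fails, Rupture disc degraded, Standby controller fails}; {Main quench valve fails, Right coolant supply degraded, Rupture disc degraded, Trip relay degraded}; {Main quench valve fails, Right temperature probe is down, Standby controller fails}; {Main quench valve fails, Right coolant supply degraded, Right temperature probe is down, Trip relay degraded}.

8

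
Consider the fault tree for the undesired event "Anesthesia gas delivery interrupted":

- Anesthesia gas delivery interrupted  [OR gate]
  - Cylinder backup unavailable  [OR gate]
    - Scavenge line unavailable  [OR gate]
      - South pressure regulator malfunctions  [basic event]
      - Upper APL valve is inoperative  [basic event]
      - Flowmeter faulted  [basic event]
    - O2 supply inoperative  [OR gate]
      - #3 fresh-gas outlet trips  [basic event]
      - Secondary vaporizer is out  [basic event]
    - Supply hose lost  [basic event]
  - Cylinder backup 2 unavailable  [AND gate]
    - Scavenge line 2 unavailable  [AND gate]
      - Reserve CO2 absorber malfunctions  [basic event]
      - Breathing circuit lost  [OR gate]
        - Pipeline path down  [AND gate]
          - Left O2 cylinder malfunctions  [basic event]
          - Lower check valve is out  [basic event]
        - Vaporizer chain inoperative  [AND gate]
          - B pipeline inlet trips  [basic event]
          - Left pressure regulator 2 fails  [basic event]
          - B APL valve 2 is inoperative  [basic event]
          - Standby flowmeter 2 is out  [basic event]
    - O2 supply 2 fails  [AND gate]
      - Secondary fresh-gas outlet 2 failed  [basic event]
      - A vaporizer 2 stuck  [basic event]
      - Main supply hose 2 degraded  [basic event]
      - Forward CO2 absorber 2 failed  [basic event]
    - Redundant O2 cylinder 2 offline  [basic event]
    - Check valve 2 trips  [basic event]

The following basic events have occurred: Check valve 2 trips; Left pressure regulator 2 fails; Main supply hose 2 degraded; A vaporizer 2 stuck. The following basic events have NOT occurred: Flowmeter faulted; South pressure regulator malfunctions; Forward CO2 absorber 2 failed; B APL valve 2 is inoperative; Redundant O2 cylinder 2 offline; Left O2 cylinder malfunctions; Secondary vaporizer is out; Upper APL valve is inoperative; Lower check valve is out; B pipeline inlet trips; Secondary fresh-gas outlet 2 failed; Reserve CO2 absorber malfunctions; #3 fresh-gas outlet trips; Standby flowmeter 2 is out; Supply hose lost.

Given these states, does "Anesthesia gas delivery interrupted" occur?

No

Scavenge line unavailable [OR]: South pressure regulator malfunctions=not, Upper APL valve is inoperative=not, Flowmeter faulted=not → no input occurs → does not occur.
O2 supply inoperative [OR]: #3 fresh-gas outlet trips=not, Secondary vaporizer is out=not → no input occurs → does not occur.
Cylinder backup unavailable [OR]: Scavenge line unavailable=not, O2 supply inoperative=not, Supply hose lost=not → no input occurs → does not occur.
Pipeline path down [AND]: Left O2 cylinder malfunctions=not, Lower check valve is out=not → not all inputs occur → does not occur.
Vaporizer chain inoperative [AND]: B pipeline inlet trips=not, Left pressure regulator 2 fails=occurs, B APL valve 2 is inoperative=not, Standby flowmeter 2 is out=not → not all inputs occur → does not occur.
Breathing circuit lost [OR]: Pipeline path down=not, Vaporizer chain inoperative=not → no input occurs → does not occur.
Scavenge line 2 unavailable [AND]: Reserve CO2 absorber malfunctions=not, Breathing circuit lost=not → not all inputs occur → does not occur.
O2 supply 2 fails [AND]: Secondary fresh-gas outlet 2 failed=not, A vaporizer 2 stuck=occurs, Main supply hose 2 degraded=occurs, Forward CO2 absorber 2 failed=not → not all inputs occur → does not occur.
Cylinder backup 2 unavailable [AND]: Scavenge line 2 unavailable=not, O2 supply 2 fails=not, Redundant O2 cylinder 2 offline=not, Check valve 2 trips=occurs → not all inputs occur → does not occur.
Anesthesia gas delivery interrupted [OR]: Cylinder backup unavailable=not, Cylinder backup 2 unavailable=not → no input occurs → does not occur.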